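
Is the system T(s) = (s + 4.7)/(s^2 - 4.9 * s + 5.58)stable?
Denominator: s^2 - 4.9*s + 5.58 = (s - 3.1)(s - 1.8). Poles: 1.8, 3.1. All Re(p)<0: No (unstable)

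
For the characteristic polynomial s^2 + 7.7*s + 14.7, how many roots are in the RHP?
s^2 + 7.7*s + 14.7 = (s + 3.5)(s + 4.2). Poles: -3.5, -4.2. RHP poles (Re>0): 0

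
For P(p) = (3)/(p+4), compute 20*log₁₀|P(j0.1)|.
Substitute p = j*0.1: P(j0.1) = 0.749532 - 0.0187383j.
|P(j0.1)| = sqrt(Re² + Im²) = 0.7498.
20*log₁₀(0.7498) = -2.50 dB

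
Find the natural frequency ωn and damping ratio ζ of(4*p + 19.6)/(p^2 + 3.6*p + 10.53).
Underdamped: complex pole -1.8 + 2.7j. ωn = |pole| = 3.245, ζ = -Re(pole)/ωn = 0.5547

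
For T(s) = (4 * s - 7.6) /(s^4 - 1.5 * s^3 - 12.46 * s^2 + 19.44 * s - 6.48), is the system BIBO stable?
Denominator: s^4 - 1.5*s^3 - 12.46*s^2 + 19.44*s - 6.48 = (s - 1)(s - 0.5)(s - 3.6)(s + 3.6). Poles: -3.6, 0.5, 1, 3.6. All Re(p)<0: No (unstable)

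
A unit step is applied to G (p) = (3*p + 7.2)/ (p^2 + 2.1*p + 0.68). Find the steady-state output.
FVT: lim_{t→∞} y(t) = lim_{p→0} p*Y(p) where Y(p) = G(p)/p.
= lim_{p→0} G(p) = G(0) = num(0)/den(0) = 7.2/0.68 = 10.59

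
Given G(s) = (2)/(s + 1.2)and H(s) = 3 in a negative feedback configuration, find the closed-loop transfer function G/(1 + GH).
Closed-loop T = G/(1+GH).
Numerator: G_num * H_den = 2.
Denominator: G_den * H_den + G_num * H_num = (s + 1.2) + (6) = s + 7.2.
T(s) = (2)/(s + 7.2)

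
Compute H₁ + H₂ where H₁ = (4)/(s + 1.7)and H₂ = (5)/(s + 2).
Parallel: H = H₁ + H₂ = (n₁·d₂ + n₂·d₁)/(d₁·d₂).
n₁·d₂ = 4*s + 8. n₂·d₁ = 5*s + 8.5. Sum = 9*s + 16.5. d₁·d₂ = s^2 + 3.7*s + 3.4.
H(s) = (9*s + 16.5)/(s^2 + 3.7*s + 3.4)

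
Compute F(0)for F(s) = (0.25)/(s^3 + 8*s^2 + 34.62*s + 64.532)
DC gain = F(0) = num(0)/den(0) = 0.25/64.532 = 0.003874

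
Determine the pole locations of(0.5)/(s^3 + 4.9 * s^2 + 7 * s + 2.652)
Set denominator = 0: s^3 + 4.9*s^2 + 7*s + 2.652 = (s + 1.7)(s + 0.6)(s + 2.6) = 0 → Poles: -0.6, -1.7, -2.6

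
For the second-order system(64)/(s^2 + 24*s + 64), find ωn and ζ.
Standard form: ωn²/(s²+2ζωn·s+ωn²).
const=64=ωn² → ωn=8, s coeff=24=2ζωn → ζ=1.5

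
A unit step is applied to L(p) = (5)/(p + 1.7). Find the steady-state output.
FVT: lim_{t→∞} y(t) = lim_{p→0} p*Y(p) where Y(p) = L(p)/p.
= lim_{p→0} L(p) = L(0) = num(0)/den(0) = 5/1.7 = 2.941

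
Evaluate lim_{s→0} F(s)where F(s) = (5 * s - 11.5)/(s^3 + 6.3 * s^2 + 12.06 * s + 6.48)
DC gain = F(0) = num(0)/den(0) = -11.5/6.48 = -1.775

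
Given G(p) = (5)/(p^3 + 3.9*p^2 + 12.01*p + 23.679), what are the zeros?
Numerator is a nonzero constant (5) → Zeros: none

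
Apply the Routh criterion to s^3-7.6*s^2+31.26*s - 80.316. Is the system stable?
Routh array:
s^3: [1, 31.26]; s^2: [-7.6, -80.316]; s^1: [20.6921]; s^0: [-80.316]
First column: [1, -7.6, 20.6921, -80.316]. Sign changes = 3.
No, unstable (3 RHP root(s))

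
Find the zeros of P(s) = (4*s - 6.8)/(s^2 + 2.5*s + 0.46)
Set numerator = 0: 4*s - 6.8 = 0 → Zeros: 1.7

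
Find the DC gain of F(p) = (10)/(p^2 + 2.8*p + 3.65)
DC gain = F(0) = num(0)/den(0) = 10/3.65 = 2.74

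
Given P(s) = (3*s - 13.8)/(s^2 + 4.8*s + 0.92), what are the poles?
Set denominator = 0: s^2 + 4.8*s + 0.92 = (s + 0.2)(s + 4.6) = 0 → Poles: -0.2, -4.6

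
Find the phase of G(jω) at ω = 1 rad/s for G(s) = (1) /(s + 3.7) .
Substitute s = j*1: G(j1) = 0.251872 - 0.0680735j.
∠G(j1) = atan2(Im, Re) = atan2(-0.0680735, 0.251872) = -15.12°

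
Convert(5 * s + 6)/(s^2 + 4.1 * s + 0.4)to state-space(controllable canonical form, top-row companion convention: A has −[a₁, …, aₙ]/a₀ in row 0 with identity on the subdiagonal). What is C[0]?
Reachable canonical form: C = numerator coefficients (right-aligned, zero-padded to length n).
num = 5*s + 6, C = [[5, 6]].
C[0] = 5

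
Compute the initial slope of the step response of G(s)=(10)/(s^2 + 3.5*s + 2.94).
IVT: y'(0⁺) = lim_{s→∞} s²·Y(s) = lim_{s→∞} s·G(s).
deg(num) = 0, deg(den) = 2, relative degree = 2 ≥ 2, so s·G(s) → 0. Initial slope = 0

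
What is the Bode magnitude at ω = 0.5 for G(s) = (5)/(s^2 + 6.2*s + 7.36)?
Substitute s = j*0.5: G(j0.5) = 0.590904 - 0.257637j.
|G(j0.5)| = sqrt(Re² + Im²) = 0.6446.
20*log₁₀(0.6446) = -3.81 dB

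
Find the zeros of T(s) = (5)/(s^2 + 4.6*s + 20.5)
Numerator is a nonzero constant (5) → Zeros: none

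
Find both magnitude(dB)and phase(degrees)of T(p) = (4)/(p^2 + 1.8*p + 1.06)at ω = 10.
Substitute p = j*10: T(j10) = -0.0391333 - 0.00711946j.
|T| = 20*log₁₀(sqrt(Re²+Im²)) = -28.01 dB.
∠T = atan2(Im, Re) = -169.69°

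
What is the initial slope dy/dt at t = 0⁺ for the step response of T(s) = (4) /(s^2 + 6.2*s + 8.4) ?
IVT: y'(0⁺) = lim_{s→∞} s²·Y(s) = lim_{s→∞} s·T(s).
deg(num) = 0, deg(den) = 2, relative degree = 2 ≥ 2, so s·T(s) → 0. Initial slope = 0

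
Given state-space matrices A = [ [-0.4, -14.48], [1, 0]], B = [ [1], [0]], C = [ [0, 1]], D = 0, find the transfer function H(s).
H(s) = C(sI - A)⁻¹B + D.
Characteristic polynomial det(sI - A) = s^2 + 0.4*s + 14.48.
Numerator from C·adj(sI-A)·B + D·det(sI-A) = 1.
H(s) = (1)/(s^2 + 0.4*s + 14.48)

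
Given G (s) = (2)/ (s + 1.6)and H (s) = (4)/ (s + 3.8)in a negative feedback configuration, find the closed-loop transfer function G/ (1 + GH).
Closed-loop T = G/(1+GH).
Numerator: G_num * H_den = 2*s + 7.6.
Denominator: G_den * H_den + G_num * H_num = (s^2 + 5.4*s + 6.08) + (8) = s^2 + 5.4*s + 14.08.
T(s) = (2*s + 7.6)/(s^2 + 5.4*s + 14.08)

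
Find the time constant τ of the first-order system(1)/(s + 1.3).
First-order system: τ = -1/pole. Pole = -1.3. τ = -1/(-1.3) = 0.7692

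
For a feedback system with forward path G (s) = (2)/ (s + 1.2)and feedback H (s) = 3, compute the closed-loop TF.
Closed-loop T = G/(1+GH).
Numerator: G_num * H_den = 2.
Denominator: G_den * H_den + G_num * H_num = (s + 1.2) + (6) = s + 7.2.
T(s) = (2)/(s + 7.2)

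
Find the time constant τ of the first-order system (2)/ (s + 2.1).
First-order system: τ = -1/pole. Pole = -2.1. τ = -1/(-2.1) = 0.4762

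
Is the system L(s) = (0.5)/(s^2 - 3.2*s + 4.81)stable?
Denominator: s^2 - 3.2*s + 4.81. Poles: 1.6 + 1.5j, 1.6 - 1.5j. All Re(p)<0: No (unstable)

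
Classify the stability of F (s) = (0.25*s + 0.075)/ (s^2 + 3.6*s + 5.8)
Denominator: s^2 + 3.6*s + 5.8. Poles: -1.8 + 1.6j, -1.8 - 1.6j. Stable (all poles in LHP)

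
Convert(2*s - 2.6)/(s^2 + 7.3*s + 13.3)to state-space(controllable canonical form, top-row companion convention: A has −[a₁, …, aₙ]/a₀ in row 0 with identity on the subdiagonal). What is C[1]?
Reachable canonical form: C = numerator coefficients (right-aligned, zero-padded to length n).
num = 2*s - 2.6, C = [[2, -2.6]].
C[1] = -2.6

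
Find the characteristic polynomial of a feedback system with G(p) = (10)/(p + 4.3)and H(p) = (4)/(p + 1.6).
Characteristic poly = G_den * H_den + G_num * H_num = (p^2 + 5.9*p + 6.88) + (40) = p^2 + 5.9*p + 46.88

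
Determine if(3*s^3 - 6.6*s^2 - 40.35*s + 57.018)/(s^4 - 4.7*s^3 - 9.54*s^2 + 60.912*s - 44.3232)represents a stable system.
Denominator: s^4 - 4.7*s^3 - 9.54*s^2 + 60.912*s - 44.3232 = (s - 3.6)(s + 3.6)(s - 3.8)(s - 0.9). Poles: -3.6, 0.9, 3.6, 3.8. All Re(p)<0: No (unstable)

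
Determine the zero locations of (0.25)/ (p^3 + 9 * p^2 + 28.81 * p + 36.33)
Numerator is a nonzero constant (0.25) → Zeros: none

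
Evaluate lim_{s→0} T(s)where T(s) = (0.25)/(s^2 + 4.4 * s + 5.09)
DC gain = T(0) = num(0)/den(0) = 0.25/5.09 = 0.04912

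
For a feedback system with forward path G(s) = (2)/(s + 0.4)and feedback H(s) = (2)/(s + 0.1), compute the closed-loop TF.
Closed-loop T = G/(1+GH).
Numerator: G_num * H_den = 2*s + 0.2.
Denominator: G_den * H_den + G_num * H_num = (s^2 + 0.5*s + 0.04) + (4) = s^2 + 0.5*s + 4.04.
T(s) = (2*s + 0.2)/(s^2 + 0.5*s + 4.04)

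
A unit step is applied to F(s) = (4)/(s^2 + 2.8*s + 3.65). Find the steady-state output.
FVT: lim_{t→∞} y(t) = lim_{s→0} s*Y(s) where Y(s) = F(s)/s.
= lim_{s→0} F(s) = F(0) = num(0)/den(0) = 4/3.65 = 1.096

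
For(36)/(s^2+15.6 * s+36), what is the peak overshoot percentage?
Standard form: ωn²/(s²+2ζωn·s+ωn²) → ωn = 6, ζ = 1.3.
ζ ≥ 1, so the response is non-oscillatory: peak overshoot = 0%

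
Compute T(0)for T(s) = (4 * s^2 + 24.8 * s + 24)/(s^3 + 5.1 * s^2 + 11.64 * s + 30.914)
DC gain = T(0) = num(0)/den(0) = 24/30.914 = 0.7763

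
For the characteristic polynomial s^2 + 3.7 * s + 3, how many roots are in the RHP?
s^2 + 3.7*s + 3 = (s + 2.5)(s + 1.2). Poles: -1.2, -2.5. RHP poles (Re>0): 0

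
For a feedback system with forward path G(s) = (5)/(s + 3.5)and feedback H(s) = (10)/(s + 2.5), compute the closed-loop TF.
Closed-loop T = G/(1+GH).
Numerator: G_num * H_den = 5*s + 12.5.
Denominator: G_den * H_den + G_num * H_num = (s^2 + 6*s + 8.75) + (50) = s^2 + 6*s + 58.75.
T(s) = (5*s + 12.5)/(s^2 + 6*s + 58.75)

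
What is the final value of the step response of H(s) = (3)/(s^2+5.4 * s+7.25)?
FVT: lim_{t→∞} y(t) = lim_{s→0} s*Y(s) where Y(s) = H(s)/s.
= lim_{s→0} H(s) = H(0) = num(0)/den(0) = 3/7.25 = 0.4138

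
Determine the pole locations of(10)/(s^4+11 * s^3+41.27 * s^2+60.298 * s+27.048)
Set denominator = 0: s^4 + 11*s^3 + 41.27*s^2 + 60.298*s + 27.048 = (s + 0.8)(s + 2.1)(s + 3.5)(s + 4.6) = 0 → Poles: -0.8, -2.1, -3.5, -4.6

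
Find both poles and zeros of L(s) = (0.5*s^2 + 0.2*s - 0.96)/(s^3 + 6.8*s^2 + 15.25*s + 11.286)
Set denominator = 0: s^3 + 6.8*s^2 + 15.25*s + 11.286 = (s + 1.9)(s + 2.2)(s + 2.7) = 0 → Poles: -1.9, -2.2, -2.7
Set numerator = 0: 0.5*s^2 + 0.2*s - 0.96 = 0.5*(s + 1.6)(s - 1.2) = 0 → Zeros: -1.6, 1.2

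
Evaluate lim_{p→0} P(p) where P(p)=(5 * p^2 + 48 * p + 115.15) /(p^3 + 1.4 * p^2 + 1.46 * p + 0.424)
DC gain = P(0) = num(0)/den(0) = 115.15/0.424 = 271.6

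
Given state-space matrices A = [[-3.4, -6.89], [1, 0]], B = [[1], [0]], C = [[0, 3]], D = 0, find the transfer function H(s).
H(s) = C(sI - A)⁻¹B + D.
Characteristic polynomial det(sI - A) = s^2 + 3.4*s + 6.89.
Numerator from C·adj(sI-A)·B + D·det(sI-A) = 3.
H(s) = (3)/(s^2 + 3.4*s + 6.89)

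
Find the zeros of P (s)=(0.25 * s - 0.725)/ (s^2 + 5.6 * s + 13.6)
Set numerator = 0: 0.25*s - 0.725 = 0 → Zeros: 2.9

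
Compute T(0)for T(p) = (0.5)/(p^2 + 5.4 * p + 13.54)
DC gain = T(0) = num(0)/den(0) = 0.5/13.54 = 0.03693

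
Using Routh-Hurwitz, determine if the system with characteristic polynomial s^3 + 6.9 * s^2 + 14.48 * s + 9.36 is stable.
Routh array:
s^3: [1, 14.48]; s^2: [6.9, 9.36]; s^1: [13.1235]; s^0: [9.36]
First column: [1, 6.9, 13.1235, 9.36]. Sign changes = 0.
Yes, stable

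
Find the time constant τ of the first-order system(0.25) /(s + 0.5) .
First-order system: τ = -1/pole. Pole = -0.5. τ = -1/(-0.5) = 2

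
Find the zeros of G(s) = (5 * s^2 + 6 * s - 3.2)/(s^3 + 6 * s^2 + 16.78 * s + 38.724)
Set numerator = 0: 5*s^2 + 6*s - 3.2 = 5*(s - 0.4)(s + 1.6) = 0 → Zeros: -1.6, 0.4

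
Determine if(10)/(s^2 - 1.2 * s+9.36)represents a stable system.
Denominator: s^2 - 1.2*s + 9.36. Poles: 0.6 + 3j, 0.6 - 3j. All Re(p)<0: No (unstable)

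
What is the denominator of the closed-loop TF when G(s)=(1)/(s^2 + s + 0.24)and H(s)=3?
Characteristic poly = G_den * H_den + G_num * H_num = (s^2 + s + 0.24) + (3) = s^2 + s + 3.24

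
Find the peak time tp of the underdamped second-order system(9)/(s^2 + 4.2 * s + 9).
Standard form: ωn²/(s²+2ζωn·s+ωn²) → ωn = 3, ζ = 0.7.
ωd = ωn·√(1-ζ²) = 3·√(1-0.7²) = 2.142.
tp = π/ωd = π/2.142 = 1.466 s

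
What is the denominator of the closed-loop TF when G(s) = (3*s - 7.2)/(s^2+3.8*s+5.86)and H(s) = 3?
Characteristic poly = G_den * H_den + G_num * H_num = (s^2 + 3.8*s + 5.86) + (9*s - 21.6) = s^2 + 12.8*s - 15.74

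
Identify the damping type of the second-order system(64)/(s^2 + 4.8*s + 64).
Standard form: ωn²/(s²+2ζωn·s+ωn²) gives ωn=8, ζ=0.3.
Underdamped (ζ = 0.3 < 1)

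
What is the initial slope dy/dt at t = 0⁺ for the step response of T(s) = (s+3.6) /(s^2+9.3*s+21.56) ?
IVT: y'(0⁺) = lim_{s→∞} s²·Y(s) = lim_{s→∞} s·T(s).
deg(num) = 1, deg(den) = 2, relative degree = 1, so s·T(s) → (leading num)/(leading den) = 1/1 = 1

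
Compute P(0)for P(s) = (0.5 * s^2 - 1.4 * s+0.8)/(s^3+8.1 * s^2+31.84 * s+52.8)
DC gain = P(0) = num(0)/den(0) = 0.8/52.8 = 0.01515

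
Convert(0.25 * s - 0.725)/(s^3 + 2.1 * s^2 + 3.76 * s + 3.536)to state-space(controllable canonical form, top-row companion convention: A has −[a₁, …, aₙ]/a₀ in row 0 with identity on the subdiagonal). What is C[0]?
Reachable canonical form: C = numerator coefficients (right-aligned, zero-padded to length n).
num = 0.25*s - 0.725, C = [[0, 0.25, -0.725]].
C[0] = 0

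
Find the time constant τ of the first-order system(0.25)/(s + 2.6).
First-order system: τ = -1/pole. Pole = -2.6. τ = -1/(-2.6) = 0.3846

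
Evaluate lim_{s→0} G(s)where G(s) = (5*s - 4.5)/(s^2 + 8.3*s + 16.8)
DC gain = G(0) = num(0)/den(0) = -4.5/16.8 = -0.2679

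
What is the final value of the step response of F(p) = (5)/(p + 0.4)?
FVT: lim_{t→∞} y(t) = lim_{p→0} p*Y(p) where Y(p) = F(p)/p.
= lim_{p→0} F(p) = F(0) = num(0)/den(0) = 5/0.4 = 12.5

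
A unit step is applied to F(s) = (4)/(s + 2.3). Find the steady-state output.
FVT: lim_{t→∞} y(t) = lim_{s→0} s*Y(s) where Y(s) = F(s)/s.
= lim_{s→0} F(s) = F(0) = num(0)/den(0) = 4/2.3 = 1.739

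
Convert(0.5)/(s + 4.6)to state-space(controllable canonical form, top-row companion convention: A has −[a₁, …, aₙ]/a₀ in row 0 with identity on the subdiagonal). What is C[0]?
Reachable canonical form: C = numerator coefficients (right-aligned, zero-padded to length n).
num = 0.5, C = [[0.5]].
C[0] = 0.5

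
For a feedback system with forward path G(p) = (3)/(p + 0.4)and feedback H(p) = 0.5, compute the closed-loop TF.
Closed-loop T = G/(1+GH).
Numerator: G_num * H_den = 3.
Denominator: G_den * H_den + G_num * H_num = (p + 0.4) + (1.5) = p + 1.9.
T(p) = (3)/(p + 1.9)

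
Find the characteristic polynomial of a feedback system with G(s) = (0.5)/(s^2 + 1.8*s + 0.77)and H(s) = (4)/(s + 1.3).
Characteristic poly = G_den * H_den + G_num * H_num = (s^3 + 3.1*s^2 + 3.11*s + 1.001) + (2) = s^3 + 3.1*s^2 + 3.11*s + 3.001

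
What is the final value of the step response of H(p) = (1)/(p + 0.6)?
FVT: lim_{t→∞} y(t) = lim_{p→0} p*Y(p) where Y(p) = H(p)/p.
= lim_{p→0} H(p) = H(0) = num(0)/den(0) = 1/0.6 = 1.667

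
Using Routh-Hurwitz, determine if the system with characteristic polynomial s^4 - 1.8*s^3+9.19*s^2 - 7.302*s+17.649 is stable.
Routh array:
s^4: [1, 9.19, 17.649]; s^3: [-1.8, -7.302]; s^2: [5.13333, 17.649]; s^1: [-1.11339]; s^0: [17.649]
First column: [1, -1.8, 5.13333, -1.11339, 17.649]. Sign changes = 4.
No, unstable (4 RHP root(s))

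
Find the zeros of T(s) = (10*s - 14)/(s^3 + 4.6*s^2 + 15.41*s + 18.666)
Set numerator = 0: 10*s - 14 = 0 → Zeros: 1.4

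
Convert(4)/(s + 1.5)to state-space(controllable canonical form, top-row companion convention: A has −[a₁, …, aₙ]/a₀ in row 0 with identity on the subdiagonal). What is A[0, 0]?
Reachable canonical form for den = s + 1.5: top row of A = -[a₁,a₂,...,aₙ]/a₀, ones on the subdiagonal, zeros elsewhere.
A = [[-1.5]].
A[0,0] = -1.5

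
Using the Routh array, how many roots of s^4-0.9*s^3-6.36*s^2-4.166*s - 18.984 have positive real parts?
Routh array:
s^4: [1, -6.36, -18.984]; s^3: [-0.9, -4.166]; s^2: [-10.9889, -18.984]; s^1: [-2.61119]; s^0: [-18.984]
First column: [1, -0.9, -10.9889, -2.61119, -18.984]. Sign changes = RHP roots = 1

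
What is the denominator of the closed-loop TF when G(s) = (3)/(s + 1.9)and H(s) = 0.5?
Characteristic poly = G_den * H_den + G_num * H_num = (s + 1.9) + (1.5) = s + 3.4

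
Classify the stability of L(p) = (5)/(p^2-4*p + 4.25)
Denominator: p^2 - 4*p + 4.25. Poles: 2 + 0.5j, 2 - 0.5j. Unstable (2 pole(s) in RHP)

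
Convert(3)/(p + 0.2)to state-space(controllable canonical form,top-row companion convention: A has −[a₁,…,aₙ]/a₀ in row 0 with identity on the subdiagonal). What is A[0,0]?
Reachable canonical form for den = p + 0.2: top row of A = -[a₁,a₂,...,aₙ]/a₀, ones on the subdiagonal, zeros elsewhere.
A = [[-0.2]].
A[0,0] = -0.2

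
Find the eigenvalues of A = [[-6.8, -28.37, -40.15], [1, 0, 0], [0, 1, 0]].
Eigenvalues solve det(λI - A) = 0.
Characteristic polynomial: λ^3 + 6.8*λ^2 + 28.37*λ + 40.15 = 0.
Factor: (λ + 2.2)(λ^2 + 4.6*λ + 18.25) = 0.
Roots: -2.2, -2.3 + 3.6j, -2.3 - 3.6j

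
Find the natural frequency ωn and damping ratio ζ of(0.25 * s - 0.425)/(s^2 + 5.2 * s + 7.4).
Underdamped: complex pole -2.6 + 0.8j. ωn = |pole| = 2.72, ζ = -Re(pole)/ωn = 0.9558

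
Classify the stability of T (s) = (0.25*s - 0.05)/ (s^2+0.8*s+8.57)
Denominator: s^2 + 0.8*s + 8.57. Poles: -0.4 + 2.9j, -0.4 - 2.9j. Stable (all poles in LHP)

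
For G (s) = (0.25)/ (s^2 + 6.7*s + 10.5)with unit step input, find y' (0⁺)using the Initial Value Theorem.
IVT: y'(0⁺) = lim_{s→∞} s²·Y(s) = lim_{s→∞} s·G(s).
deg(num) = 0, deg(den) = 2, relative degree = 2 ≥ 2, so s·G(s) → 0. Initial slope = 0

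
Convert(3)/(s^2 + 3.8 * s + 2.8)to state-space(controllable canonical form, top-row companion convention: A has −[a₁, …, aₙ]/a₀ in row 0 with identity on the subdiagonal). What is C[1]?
Reachable canonical form: C = numerator coefficients (right-aligned, zero-padded to length n).
num = 3, C = [[0, 3]].
C[1] = 3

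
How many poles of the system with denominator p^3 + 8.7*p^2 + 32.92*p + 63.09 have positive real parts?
p^3 + 8.7*p^2 + 32.92*p + 63.09 = (p + 4.5)(p^2 + 4.2*p + 14.02). Poles: -2.1 + 3.1j, -2.1 - 3.1j, -4.5. RHP poles (Re>0): 0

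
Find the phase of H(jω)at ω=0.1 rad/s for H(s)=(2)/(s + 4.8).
Substitute s = j*0.1: H(j0.1) = 0.416486 - 0.00867679j.
∠H(j0.1) = atan2(Im, Re) = atan2(-0.00867679, 0.416486) = -1.19°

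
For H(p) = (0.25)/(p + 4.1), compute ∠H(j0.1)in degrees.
Substitute p = j*0.1: H(j0.1) = 0.0609394 - 0.00148633j.
∠H(j0.1) = atan2(Im, Re) = atan2(-0.00148633, 0.0609394) = -1.40°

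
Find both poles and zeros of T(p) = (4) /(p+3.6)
Set denominator = 0: p + 3.6 = 0 → Poles: -3.6
Numerator is a nonzero constant (4) → Zeros: none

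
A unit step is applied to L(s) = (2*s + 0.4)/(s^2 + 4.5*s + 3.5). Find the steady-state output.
FVT: lim_{t→∞} y(t) = lim_{s→0} s*Y(s) where Y(s) = L(s)/s.
= lim_{s→0} L(s) = L(0) = num(0)/den(0) = 0.4/3.5 = 0.1143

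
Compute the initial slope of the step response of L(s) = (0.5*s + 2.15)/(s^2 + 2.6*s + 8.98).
IVT: y'(0⁺) = lim_{s→∞} s²·Y(s) = lim_{s→∞} s·L(s).
deg(num) = 1, deg(den) = 2, relative degree = 1, so s·L(s) → (leading num)/(leading den) = 0.5/1 = 0.5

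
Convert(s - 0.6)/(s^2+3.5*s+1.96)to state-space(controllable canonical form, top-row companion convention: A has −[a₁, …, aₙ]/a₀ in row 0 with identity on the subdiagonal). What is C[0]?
Reachable canonical form: C = numerator coefficients (right-aligned, zero-padded to length n).
num = s - 0.6, C = [[1, -0.6]].
C[0] = 1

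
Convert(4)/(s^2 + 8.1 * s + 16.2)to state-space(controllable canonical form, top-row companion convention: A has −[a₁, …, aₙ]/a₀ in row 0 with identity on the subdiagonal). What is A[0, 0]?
Reachable canonical form for den = s^2 + 8.1*s + 16.2: top row of A = -[a₁,a₂,...,aₙ]/a₀, ones on the subdiagonal, zeros elsewhere.
A = [[-8.1, -16.2], [1, 0]].
A[0,0] = -8.1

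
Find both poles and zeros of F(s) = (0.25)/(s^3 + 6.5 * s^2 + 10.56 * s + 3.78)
Set denominator = 0: s^3 + 6.5*s^2 + 10.56*s + 3.78 = (s + 1.8)(s + 4.2)(s + 0.5) = 0 → Poles: -0.5, -1.8, -4.2
Numerator is a nonzero constant (0.25) → Zeros: none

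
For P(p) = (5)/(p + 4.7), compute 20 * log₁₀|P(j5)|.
Substitute p = j*5: P(j5) = 0.499044 - 0.530898j.
|P(j5)| = sqrt(Re² + Im²) = 0.7286.
20*log₁₀(0.7286) = -2.75 dB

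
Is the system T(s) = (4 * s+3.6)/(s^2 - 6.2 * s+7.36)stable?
Denominator: s^2 - 6.2*s + 7.36 = (s - 4.6)(s - 1.6). Poles: 1.6, 4.6. All Re(p)<0: No (unstable)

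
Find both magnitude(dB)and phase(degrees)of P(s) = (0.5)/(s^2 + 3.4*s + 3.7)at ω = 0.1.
Substitute s = j*0.1: P(j0.1) = 0.134361 - 0.0123801j.
|P| = 20*log₁₀(sqrt(Re²+Im²)) = -17.40 dB.
∠P = atan2(Im, Re) = -5.26°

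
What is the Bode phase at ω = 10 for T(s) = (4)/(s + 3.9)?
Substitute s = j*10: T(j10) = 0.135405 - 0.347192j.
∠T(j10) = atan2(Im, Re) = atan2(-0.347192, 0.135405) = -68.69°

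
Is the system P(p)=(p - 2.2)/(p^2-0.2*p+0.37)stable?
Denominator: p^2 - 0.2*p + 0.37. Poles: 0.1 + 0.6j, 0.1 - 0.6j. All Re(p)<0: No (unstable)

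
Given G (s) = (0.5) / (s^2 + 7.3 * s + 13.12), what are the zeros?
Numerator is a nonzero constant (0.5) → Zeros: none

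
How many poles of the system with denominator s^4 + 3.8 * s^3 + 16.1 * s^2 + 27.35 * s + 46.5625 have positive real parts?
s^4 + 3.8*s^3 + 16.1*s^2 + 27.35*s + 46.5625 = (s^2 + 0.8*s + 7.45)(s^2 + 3*s + 6.25). Poles: -0.4 + 2.7j, -0.4 - 2.7j, -1.5 + 2j, -1.5 - 2j. RHP poles (Re>0): 0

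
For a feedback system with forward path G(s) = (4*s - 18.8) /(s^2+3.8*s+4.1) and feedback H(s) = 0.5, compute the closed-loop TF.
Closed-loop T = G/(1+GH).
Numerator: G_num * H_den = 4*s - 18.8.
Denominator: G_den * H_den + G_num * H_num = (s^2 + 3.8*s + 4.1) + (2*s - 9.4) = s^2 + 5.8*s - 5.3.
T(s) = (4*s - 18.8)/(s^2 + 5.8*s - 5.3)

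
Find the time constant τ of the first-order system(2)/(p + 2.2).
First-order system: τ = -1/pole. Pole = -2.2. τ = -1/(-2.2) = 0.4545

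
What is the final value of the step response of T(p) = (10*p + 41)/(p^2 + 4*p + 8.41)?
FVT: lim_{t→∞} y(t) = lim_{p→0} p*Y(p) where Y(p) = T(p)/p.
= lim_{p→0} T(p) = T(0) = num(0)/den(0) = 41/8.41 = 4.875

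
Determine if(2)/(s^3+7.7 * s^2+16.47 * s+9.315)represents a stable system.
Denominator: s^3 + 7.7*s^2 + 16.47*s + 9.315 = (s + 0.9)(s + 2.3)(s + 4.5). Poles: -0.9, -2.3, -4.5. All Re(p)<0: Yes (stable)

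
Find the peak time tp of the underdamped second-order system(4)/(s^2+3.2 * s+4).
Standard form: ωn²/(s²+2ζωn·s+ωn²) → ωn = 2, ζ = 0.8.
ωd = ωn·√(1-ζ²) = 2·√(1-0.8²) = 1.2.
tp = π/ωd = π/1.2 = 2.618 s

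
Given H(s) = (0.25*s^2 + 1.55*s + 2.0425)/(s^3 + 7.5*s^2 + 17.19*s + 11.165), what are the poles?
Set denominator = 0: s^3 + 7.5*s^2 + 17.19*s + 11.165 = (s + 3.5)(s + 1.1)(s + 2.9) = 0 → Poles: -1.1, -2.9, -3.5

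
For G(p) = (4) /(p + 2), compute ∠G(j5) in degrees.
Substitute p = j*5: G(j5) = 0.275862 - 0.689655j.
∠G(j5) = atan2(Im, Re) = atan2(-0.689655, 0.275862) = -68.20°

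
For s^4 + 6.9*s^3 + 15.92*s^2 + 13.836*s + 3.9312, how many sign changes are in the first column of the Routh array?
Routh array:
s^4: [1, 15.92, 3.9312]; s^3: [6.9, 13.836]; s^2: [13.9148, 3.9312]; s^1: [11.8866]; s^0: [3.9312]
First column: [1, 6.9, 13.9148, 11.8866, 3.9312]. Sign changes = 0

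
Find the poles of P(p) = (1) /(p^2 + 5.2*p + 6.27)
Set denominator = 0: p^2 + 5.2*p + 6.27 = (p + 1.9)(p + 3.3) = 0 → Poles: -1.9, -3.3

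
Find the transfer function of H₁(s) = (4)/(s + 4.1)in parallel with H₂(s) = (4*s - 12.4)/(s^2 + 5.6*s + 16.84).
Parallel: H = H₁ + H₂ = (n₁·d₂ + n₂·d₁)/(d₁·d₂).
n₁·d₂ = 4*s^2 + 22.4*s + 67.36. n₂·d₁ = 4*s^2 + 4*s - 50.84. Sum = 8*s^2 + 26.4*s + 16.52. d₁·d₂ = s^3 + 9.7*s^2 + 39.8*s + 69.044.
H(s) = (8*s^2 + 26.4*s + 16.52)/(s^3 + 9.7*s^2 + 39.8*s + 69.044)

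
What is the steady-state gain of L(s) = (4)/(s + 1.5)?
DC gain = L(0) = num(0)/den(0) = 4/1.5 = 2.667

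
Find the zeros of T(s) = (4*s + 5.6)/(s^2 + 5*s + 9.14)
Set numerator = 0: 4*s + 5.6 = 0 → Zeros: -1.4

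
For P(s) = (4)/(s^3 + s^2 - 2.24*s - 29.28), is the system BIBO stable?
Denominator: s^3 + s^2 - 2.24*s - 29.28 = (s - 3)(s^2 + 4*s + 9.76). Poles: -2 + 2.4j, -2 - 2.4j, 3. All Re(p)<0: No (unstable)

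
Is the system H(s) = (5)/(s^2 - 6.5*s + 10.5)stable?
Denominator: s^2 - 6.5*s + 10.5 = (s - 3.5)(s - 3). Poles: 3, 3.5. All Re(p)<0: No (unstable)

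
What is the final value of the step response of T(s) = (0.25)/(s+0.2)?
FVT: lim_{t→∞} y(t) = lim_{s→0} s*Y(s) where Y(s) = T(s)/s.
= lim_{s→0} T(s) = T(0) = num(0)/den(0) = 0.25/0.2 = 1.25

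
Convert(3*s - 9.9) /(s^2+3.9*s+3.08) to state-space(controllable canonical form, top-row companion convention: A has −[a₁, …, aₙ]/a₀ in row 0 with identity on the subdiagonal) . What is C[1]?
Reachable canonical form: C = numerator coefficients (right-aligned, zero-padded to length n).
num = 3*s - 9.9, C = [[3, -9.9]].
C[1] = -9.9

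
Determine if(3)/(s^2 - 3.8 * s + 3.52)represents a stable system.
Denominator: s^2 - 3.8*s + 3.52 = (s - 2.2)(s - 1.6). Poles: 1.6, 2.2. All Re(p)<0: No (unstable)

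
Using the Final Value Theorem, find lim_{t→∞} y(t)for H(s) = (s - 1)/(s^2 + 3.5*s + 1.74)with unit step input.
FVT: lim_{t→∞} y(t) = lim_{s→0} s*Y(s) where Y(s) = H(s)/s.
= lim_{s→0} H(s) = H(0) = num(0)/den(0) = -1/1.74 = -0.5747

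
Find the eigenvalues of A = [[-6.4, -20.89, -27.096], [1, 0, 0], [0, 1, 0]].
Eigenvalues solve det(λI - A) = 0.
Characteristic polynomial: λ^3 + 6.4*λ^2 + 20.89*λ + 27.096 = 0.
Factor: (λ + 2.4)(λ^2 + 4*λ + 11.29) = 0.
Roots: -2 + 2.7j, -2 - 2.7j, -2.4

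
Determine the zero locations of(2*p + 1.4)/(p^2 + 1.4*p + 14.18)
Set numerator = 0: 2*p + 1.4 = 0 → Zeros: -0.7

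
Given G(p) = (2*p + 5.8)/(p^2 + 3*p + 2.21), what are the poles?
Set denominator = 0: p^2 + 3*p + 2.21 = (p + 1.7)(p + 1.3) = 0 → Poles: -1.3, -1.7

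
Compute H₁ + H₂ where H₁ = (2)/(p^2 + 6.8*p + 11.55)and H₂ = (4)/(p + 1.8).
Parallel: H = H₁ + H₂ = (n₁·d₂ + n₂·d₁)/(d₁·d₂).
n₁·d₂ = 2*p + 3.6. n₂·d₁ = 4*p^2 + 27.2*p + 46.2. Sum = 4*p^2 + 29.2*p + 49.8. d₁·d₂ = p^3 + 8.6*p^2 + 23.79*p + 20.79.
H(p) = (4*p^2 + 29.2*p + 49.8)/(p^3 + 8.6*p^2 + 23.79*p + 20.79)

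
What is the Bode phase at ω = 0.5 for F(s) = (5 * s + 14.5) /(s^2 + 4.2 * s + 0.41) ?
Substitute s = j*0.5: F(j0.5) = 1.70665 - 6.77473j.
∠F(j0.5) = atan2(Im, Re) = atan2(-6.77473, 1.70665) = -75.86°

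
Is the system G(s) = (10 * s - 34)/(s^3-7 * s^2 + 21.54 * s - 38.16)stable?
Denominator: s^3 - 7*s^2 + 21.54*s - 38.16 = (s - 4)(s^2 - 3*s + 9.54). Poles: 1.5 + 2.7j, 1.5 - 2.7j, 4. All Re(p)<0: No (unstable)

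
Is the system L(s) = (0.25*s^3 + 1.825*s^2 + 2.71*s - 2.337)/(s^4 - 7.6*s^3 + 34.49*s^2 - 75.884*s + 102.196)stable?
Denominator: s^4 - 7.6*s^3 + 34.49*s^2 - 75.884*s + 102.196 = (s^2 - 4.4*s + 11.6)(s^2 - 3.2*s + 8.81). Poles: 1.6 + 2.5j, 1.6 - 2.5j, 2.2 + 2.6j, 2.2 - 2.6j. All Re(p)<0: No (unstable)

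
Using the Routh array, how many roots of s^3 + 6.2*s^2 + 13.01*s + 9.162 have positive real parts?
Routh array:
s^3: [1, 13.01]; s^2: [6.2, 9.162]; s^1: [11.5323]; s^0: [9.162]
First column: [1, 6.2, 11.5323, 9.162]. Sign changes = RHP roots = 0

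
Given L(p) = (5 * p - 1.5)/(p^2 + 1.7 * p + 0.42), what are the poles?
Set denominator = 0: p^2 + 1.7*p + 0.42 = (p + 0.3)(p + 1.4) = 0 → Poles: -0.3, -1.4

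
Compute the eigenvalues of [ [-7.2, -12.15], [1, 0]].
Eigenvalues solve det(λI - A) = 0.
Characteristic polynomial: λ^2 + 7.2*λ + 12.15 = 0.
Factor: (λ + 2.7)(λ + 4.5) = 0.
Roots: -2.7, -4.5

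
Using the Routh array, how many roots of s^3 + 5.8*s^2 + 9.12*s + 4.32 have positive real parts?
Routh array:
s^3: [1, 9.12]; s^2: [5.8, 4.32]; s^1: [8.37517]; s^0: [4.32]
First column: [1, 5.8, 8.37517, 4.32]. Sign changes = RHP roots = 0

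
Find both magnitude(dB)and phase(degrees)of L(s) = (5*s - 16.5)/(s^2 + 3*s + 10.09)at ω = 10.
Substitute s = j*10: L(j10) = 0.332099 - 0.445301j.
|L| = 20*log₁₀(sqrt(Re²+Im²)) = -5.11 dB.
∠L = atan2(Im, Re) = -53.28°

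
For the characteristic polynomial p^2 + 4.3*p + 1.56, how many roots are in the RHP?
p^2 + 4.3*p + 1.56 = (p + 3.9)(p + 0.4). Poles: -0.4, -3.9. RHP poles (Re>0): 0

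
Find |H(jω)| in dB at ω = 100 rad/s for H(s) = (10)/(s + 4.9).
Substitute s = j*100: H(j100) = 0.00488826 - 0.0997605j.
|H(j100)| = sqrt(Re² + Im²) = 0.09988.
20*log₁₀(0.09988) = -20.01 dB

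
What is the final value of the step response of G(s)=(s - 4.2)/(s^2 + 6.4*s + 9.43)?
FVT: lim_{t→∞} y(t) = lim_{s→0} s*Y(s) where Y(s) = G(s)/s.
= lim_{s→0} G(s) = G(0) = num(0)/den(0) = -4.2/9.43 = -0.4454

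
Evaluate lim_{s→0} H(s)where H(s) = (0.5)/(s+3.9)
DC gain = H(0) = num(0)/den(0) = 0.5/3.9 = 0.1282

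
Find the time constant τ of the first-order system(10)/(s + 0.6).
First-order system: τ = -1/pole. Pole = -0.6. τ = -1/(-0.6) = 1.667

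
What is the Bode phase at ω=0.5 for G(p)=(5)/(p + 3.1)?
Substitute p = j*0.5: G(j0.5) = 1.57201 - 0.25355j.
∠G(j0.5) = atan2(Im, Re) = atan2(-0.25355, 1.57201) = -9.16°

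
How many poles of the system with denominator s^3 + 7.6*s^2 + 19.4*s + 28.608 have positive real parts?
s^3 + 7.6*s^2 + 19.4*s + 28.608 = (s + 4.8)(s^2 + 2.8*s + 5.96). Poles: -1.4 + 2j, -1.4 - 2j, -4.8. RHP poles (Re>0): 0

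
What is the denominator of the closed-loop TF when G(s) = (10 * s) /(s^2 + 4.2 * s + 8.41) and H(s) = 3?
Characteristic poly = G_den * H_den + G_num * H_num = (s^2 + 4.2*s + 8.41) + (30*s) = s^2 + 34.2*s + 8.41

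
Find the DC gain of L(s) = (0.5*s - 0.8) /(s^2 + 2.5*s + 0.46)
DC gain = L(0) = num(0)/den(0) = -0.8/0.46 = -1.739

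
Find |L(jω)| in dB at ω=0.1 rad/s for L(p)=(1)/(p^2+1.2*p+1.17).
Substitute p = j*0.1: L(j0.1) = 0.852941 - 0.0882353j.
|L(j0.1)| = sqrt(Re² + Im²) = 0.8575.
20*log₁₀(0.8575) = -1.34 dB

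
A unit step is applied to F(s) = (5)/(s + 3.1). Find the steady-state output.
FVT: lim_{t→∞} y(t) = lim_{s→0} s*Y(s) where Y(s) = F(s)/s.
= lim_{s→0} F(s) = F(0) = num(0)/den(0) = 5/3.1 = 1.613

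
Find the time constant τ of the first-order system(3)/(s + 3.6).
First-order system: τ = -1/pole. Pole = -3.6. τ = -1/(-3.6) = 0.2778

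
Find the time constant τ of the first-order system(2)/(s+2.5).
First-order system: τ = -1/pole. Pole = -2.5. τ = -1/(-2.5) = 0.4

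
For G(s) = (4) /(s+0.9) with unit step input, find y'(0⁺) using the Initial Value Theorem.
IVT: y'(0⁺) = lim_{s→∞} s²·Y(s) = lim_{s→∞} s·G(s).
deg(num) = 0, deg(den) = 1, relative degree = 1, so s·G(s) → (leading num)/(leading den) = 4/1 = 4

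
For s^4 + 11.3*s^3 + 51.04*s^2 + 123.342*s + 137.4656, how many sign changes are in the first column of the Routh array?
Routh array:
s^4: [1, 51.04, 137.4656]; s^3: [11.3, 123.342]; s^2: [40.1248, 137.4656]; s^1: [84.6287]; s^0: [137.4656]
First column: [1, 11.3, 40.1248, 84.6287, 137.4656]. Sign changes = 0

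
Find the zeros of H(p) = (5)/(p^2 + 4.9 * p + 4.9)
Numerator is a nonzero constant (5) → Zeros: none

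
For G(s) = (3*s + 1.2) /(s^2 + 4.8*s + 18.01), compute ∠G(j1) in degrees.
Substitute s = j*1: G(j1) = 0.111441 + 0.14492j.
∠G(j1) = atan2(Im, Re) = atan2(0.14492, 0.111441) = 52.44°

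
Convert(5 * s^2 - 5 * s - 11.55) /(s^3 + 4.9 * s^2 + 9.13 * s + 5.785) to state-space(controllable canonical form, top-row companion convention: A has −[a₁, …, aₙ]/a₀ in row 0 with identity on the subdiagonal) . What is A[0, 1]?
Reachable canonical form for den = s^3 + 4.9*s^2 + 9.13*s + 5.785: top row of A = -[a₁,a₂,...,aₙ]/a₀, ones on the subdiagonal, zeros elsewhere.
A = [[-4.9, -9.13, -5.785], [1, 0, 0], [0, 1, 0]].
A[0,1] = -9.13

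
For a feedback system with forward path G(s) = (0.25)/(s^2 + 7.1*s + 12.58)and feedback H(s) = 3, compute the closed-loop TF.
Closed-loop T = G/(1+GH).
Numerator: G_num * H_den = 0.25.
Denominator: G_den * H_den + G_num * H_num = (s^2 + 7.1*s + 12.58) + (0.75) = s^2 + 7.1*s + 13.33.
T(s) = (0.25)/(s^2 + 7.1*s + 13.33)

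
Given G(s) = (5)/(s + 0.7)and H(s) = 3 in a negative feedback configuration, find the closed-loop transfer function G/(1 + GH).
Closed-loop T = G/(1+GH).
Numerator: G_num * H_den = 5.
Denominator: G_den * H_den + G_num * H_num = (s + 0.7) + (15) = s + 15.7.
T(s) = (5)/(s + 15.7)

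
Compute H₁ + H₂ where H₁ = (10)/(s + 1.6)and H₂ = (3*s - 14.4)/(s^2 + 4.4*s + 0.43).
Parallel: H = H₁ + H₂ = (n₁·d₂ + n₂·d₁)/(d₁·d₂).
n₁·d₂ = 10*s^2 + 44*s + 4.3. n₂·d₁ = 3*s^2 - 9.6*s - 23.04. Sum = 13*s^2 + 34.4*s - 18.74. d₁·d₂ = s^3 + 6*s^2 + 7.47*s + 0.688.
H(s) = (13*s^2 + 34.4*s - 18.74)/(s^3 + 6*s^2 + 7.47*s + 0.688)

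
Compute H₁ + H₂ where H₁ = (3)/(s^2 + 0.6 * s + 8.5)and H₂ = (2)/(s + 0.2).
Parallel: H = H₁ + H₂ = (n₁·d₂ + n₂·d₁)/(d₁·d₂).
n₁·d₂ = 3*s + 0.6. n₂·d₁ = 2*s^2 + 1.2*s + 17. Sum = 2*s^2 + 4.2*s + 17.6. d₁·d₂ = s^3 + 0.8*s^2 + 8.62*s + 1.7.
H(s) = (2*s^2 + 4.2*s + 17.6)/(s^3 + 0.8*s^2 + 8.62*s + 1.7)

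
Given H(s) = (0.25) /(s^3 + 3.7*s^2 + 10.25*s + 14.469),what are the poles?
Set denominator = 0: s^3 + 3.7*s^2 + 10.25*s + 14.469 = (s + 2.1)(s^2 + 1.6*s + 6.89) = 0 → Poles: -0.8 + 2.5j, -0.8 - 2.5j, -2.1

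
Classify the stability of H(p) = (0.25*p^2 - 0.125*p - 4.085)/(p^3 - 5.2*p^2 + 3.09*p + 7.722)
Denominator: p^3 - 5.2*p^2 + 3.09*p + 7.722 = (p - 2.2)(p + 0.9)(p - 3.9). Poles: -0.9, 2.2, 3.9. Unstable (2 pole(s) in RHP)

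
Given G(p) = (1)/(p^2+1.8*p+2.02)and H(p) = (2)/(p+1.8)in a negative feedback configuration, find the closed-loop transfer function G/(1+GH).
Closed-loop T = G/(1+GH).
Numerator: G_num * H_den = p + 1.8.
Denominator: G_den * H_den + G_num * H_num = (p^3 + 3.6*p^2 + 5.26*p + 3.636) + (2) = p^3 + 3.6*p^2 + 5.26*p + 5.636.
T(p) = (p + 1.8)/(p^3 + 3.6*p^2 + 5.26*p + 5.636)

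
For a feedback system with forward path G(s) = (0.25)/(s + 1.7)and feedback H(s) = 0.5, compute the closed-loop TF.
Closed-loop T = G/(1+GH).
Numerator: G_num * H_den = 0.25.
Denominator: G_den * H_den + G_num * H_num = (s + 1.7) + (0.125) = s + 1.825.
T(s) = (0.25)/(s + 1.825)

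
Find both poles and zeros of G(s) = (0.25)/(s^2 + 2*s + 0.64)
Set denominator = 0: s^2 + 2*s + 0.64 = (s + 1.6)(s + 0.4) = 0 → Poles: -0.4, -1.6
Numerator is a nonzero constant (0.25) → Zeros: none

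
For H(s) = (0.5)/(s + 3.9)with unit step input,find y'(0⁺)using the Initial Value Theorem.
IVT: y'(0⁺) = lim_{s→∞} s²·Y(s) = lim_{s→∞} s·H(s).
deg(num) = 0, deg(den) = 1, relative degree = 1, so s·H(s) → (leading num)/(leading den) = 0.5/1 = 0.5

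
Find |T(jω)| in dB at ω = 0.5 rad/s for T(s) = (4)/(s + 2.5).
Substitute s = j*0.5: T(j0.5) = 1.53846 - 0.307692j.
|T(j0.5)| = sqrt(Re² + Im²) = 1.569.
20*log₁₀(1.569) = 3.91 dB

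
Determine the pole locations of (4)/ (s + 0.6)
Set denominator = 0: s + 0.6 = 0 → Poles: -0.6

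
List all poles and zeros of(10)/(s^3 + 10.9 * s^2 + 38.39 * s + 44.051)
Set denominator = 0: s^3 + 10.9*s^2 + 38.39*s + 44.051 = (s + 2.9)(s + 4.9)(s + 3.1) = 0 → Poles: -2.9, -3.1, -4.9
Numerator is a nonzero constant (10) → Zeros: none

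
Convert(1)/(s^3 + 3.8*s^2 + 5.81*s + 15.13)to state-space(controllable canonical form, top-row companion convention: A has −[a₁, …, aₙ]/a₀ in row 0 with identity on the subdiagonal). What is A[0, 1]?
Reachable canonical form for den = s^3 + 3.8*s^2 + 5.81*s + 15.13: top row of A = -[a₁,a₂,...,aₙ]/a₀, ones on the subdiagonal, zeros elsewhere.
A = [[-3.8, -5.81, -15.13], [1, 0, 0], [0, 1, 0]].
A[0,1] = -5.81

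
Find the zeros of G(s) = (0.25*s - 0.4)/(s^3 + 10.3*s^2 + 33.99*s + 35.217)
Set numerator = 0: 0.25*s - 0.4 = 0 → Zeros: 1.6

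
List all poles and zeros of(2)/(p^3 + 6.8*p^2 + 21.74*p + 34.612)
Set denominator = 0: p^3 + 6.8*p^2 + 21.74*p + 34.612 = (p + 3.4)(p^2 + 3.4*p + 10.18) = 0 → Poles: -1.7 + 2.7j, -1.7 - 2.7j, -3.4
Numerator is a nonzero constant (2) → Zeros: none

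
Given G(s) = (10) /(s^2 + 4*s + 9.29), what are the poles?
Set denominator = 0: s^2 + 4*s + 9.29 = 0 → Poles: -2 + 2.3j, -2 - 2.3j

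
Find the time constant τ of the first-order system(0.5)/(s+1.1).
First-order system: τ = -1/pole. Pole = -1.1. τ = -1/(-1.1) = 0.9091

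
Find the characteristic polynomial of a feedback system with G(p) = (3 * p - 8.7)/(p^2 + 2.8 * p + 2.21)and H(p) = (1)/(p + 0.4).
Characteristic poly = G_den * H_den + G_num * H_num = (p^3 + 3.2*p^2 + 3.33*p + 0.884) + (3*p - 8.7) = p^3 + 3.2*p^2 + 6.33*p - 7.816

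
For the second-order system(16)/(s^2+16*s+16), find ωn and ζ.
Standard form: ωn²/(s²+2ζωn·s+ωn²).
const=16=ωn² → ωn=4, s coeff=16=2ζωn → ζ=2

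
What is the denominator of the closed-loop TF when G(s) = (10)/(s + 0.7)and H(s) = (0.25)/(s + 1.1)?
Characteristic poly = G_den * H_den + G_num * H_num = (s^2 + 1.8*s + 0.77) + (2.5) = s^2 + 1.8*s + 3.27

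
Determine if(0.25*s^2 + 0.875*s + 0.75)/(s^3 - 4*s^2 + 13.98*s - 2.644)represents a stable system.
Denominator: s^3 - 4*s^2 + 13.98*s - 2.644 = (s - 0.2)(s^2 - 3.8*s + 13.22). Poles: 0.2, 1.9 + 3.1j, 1.9 - 3.1j. All Re(p)<0: No (unstable)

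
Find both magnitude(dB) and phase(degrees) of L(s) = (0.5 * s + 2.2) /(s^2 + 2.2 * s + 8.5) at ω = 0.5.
Substitute s = j*0.5: L(j0.5) = 0.265979 - 0.00516078j.
|L| = 20*log₁₀(sqrt(Re²+Im²)) = -11.50 dB.
∠L = atan2(Im, Re) = -1.11°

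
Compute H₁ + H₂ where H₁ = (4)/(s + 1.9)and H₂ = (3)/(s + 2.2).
Parallel: H = H₁ + H₂ = (n₁·d₂ + n₂·d₁)/(d₁·d₂).
n₁·d₂ = 4*s + 8.8. n₂·d₁ = 3*s + 5.7. Sum = 7*s + 14.5. d₁·d₂ = s^2 + 4.1*s + 4.18.
H(s) = (7*s + 14.5)/(s^2 + 4.1*s + 4.18)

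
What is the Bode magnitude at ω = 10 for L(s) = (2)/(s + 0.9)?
Substitute s = j*10: L(j10) = 0.0178554 - 0.198393j.
|L(j10)| = sqrt(Re² + Im²) = 0.1992.
20*log₁₀(0.1992) = -14.01 dB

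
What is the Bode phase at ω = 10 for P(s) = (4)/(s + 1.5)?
Substitute s = j*10: P(j10) = 0.0586797 - 0.391198j.
∠P(j10) = atan2(Im, Re) = atan2(-0.391198, 0.0586797) = -81.47°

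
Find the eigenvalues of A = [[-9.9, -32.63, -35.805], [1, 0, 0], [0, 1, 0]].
Eigenvalues solve det(λI - A) = 0.
Characteristic polynomial: λ^3 + 9.9*λ^2 + 32.63*λ + 35.805 = 0.
Factor: (λ + 3.1)(λ + 3.3)(λ + 3.5) = 0.
Roots: -3.1, -3.3, -3.5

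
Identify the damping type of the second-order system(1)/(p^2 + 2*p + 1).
Standard form: ωn²/(p²+2ζωn·p+ωn²) gives ωn=1, ζ=1.
Critically damped (ζ = 1)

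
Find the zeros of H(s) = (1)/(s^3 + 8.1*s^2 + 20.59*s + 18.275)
Numerator is a nonzero constant (1) → Zeros: none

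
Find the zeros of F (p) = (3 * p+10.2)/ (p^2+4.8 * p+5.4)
Set numerator = 0: 3*p + 10.2 = 0 → Zeros: -3.4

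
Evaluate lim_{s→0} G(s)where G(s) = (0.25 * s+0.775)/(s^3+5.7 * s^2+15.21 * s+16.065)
DC gain = G(0) = num(0)/den(0) = 0.775/16.065 = 0.04824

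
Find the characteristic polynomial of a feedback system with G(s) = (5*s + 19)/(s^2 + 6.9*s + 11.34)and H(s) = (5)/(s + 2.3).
Characteristic poly = G_den * H_den + G_num * H_num = (s^3 + 9.2*s^2 + 27.21*s + 26.082) + (25*s + 95) = s^3 + 9.2*s^2 + 52.21*s + 121.082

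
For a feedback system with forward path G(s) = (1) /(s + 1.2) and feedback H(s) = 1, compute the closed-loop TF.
Closed-loop T = G/(1+GH).
Numerator: G_num * H_den = 1.
Denominator: G_den * H_den + G_num * H_num = (s + 1.2) + (1) = s + 2.2.
T(s) = (1)/(s + 2.2)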